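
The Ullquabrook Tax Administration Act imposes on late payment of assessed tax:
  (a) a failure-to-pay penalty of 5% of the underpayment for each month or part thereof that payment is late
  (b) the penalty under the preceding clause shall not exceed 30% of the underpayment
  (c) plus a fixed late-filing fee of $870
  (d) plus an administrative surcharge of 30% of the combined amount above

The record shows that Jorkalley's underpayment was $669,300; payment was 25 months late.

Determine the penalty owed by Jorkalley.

$262,158

Accrued rate: 5% × 25 = 125%, capped at 30% → 30%
Failure-to-pay penalty: 30% of $669,300 = $200,790
Penalty before surcharge: $200,790 + $870 = $201,660
Administrative surcharge: 30% of $201,660 = $60,498
Total penalty: $201,660 + $60,498 = $262,158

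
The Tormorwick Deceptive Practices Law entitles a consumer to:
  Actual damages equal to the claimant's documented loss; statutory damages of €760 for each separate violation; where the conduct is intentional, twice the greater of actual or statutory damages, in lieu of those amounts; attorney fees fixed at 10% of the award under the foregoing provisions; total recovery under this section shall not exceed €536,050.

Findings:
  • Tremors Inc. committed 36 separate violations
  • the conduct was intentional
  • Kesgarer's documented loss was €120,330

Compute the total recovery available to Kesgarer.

€264,726

Statutory damages: 36 × €760 = €27,360
Greater of actual damages (€120,330) or statutory damages (€27,360): €120,330
Doubled: 2 × €120,330 = €240,660
Attorney fees: 10% of €240,660 = €24,066
Total before cap: €240,660 + €24,066 = €264,726
Cap at €536,050: €264,726 is within the cap, no reduction.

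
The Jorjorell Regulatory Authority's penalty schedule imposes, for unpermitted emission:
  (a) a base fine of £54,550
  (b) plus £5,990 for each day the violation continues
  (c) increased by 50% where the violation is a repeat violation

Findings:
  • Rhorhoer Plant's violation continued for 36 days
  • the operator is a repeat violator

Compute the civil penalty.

£405,285

Per-day component: 36 × £5,990 = £215,640
Base plus per-day: £54,550 + £215,640 = £270,190
Enhancement: 50% of £270,190 = £135,095
Enhanced fine: £270,190 + £135,095 = £405,285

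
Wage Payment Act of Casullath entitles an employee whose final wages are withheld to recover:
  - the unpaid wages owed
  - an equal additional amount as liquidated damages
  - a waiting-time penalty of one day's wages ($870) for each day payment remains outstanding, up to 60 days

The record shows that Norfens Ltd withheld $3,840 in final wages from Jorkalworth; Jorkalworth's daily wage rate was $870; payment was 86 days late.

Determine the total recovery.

$59,880

Liquidated damages (equal amount): $3,840
Penalty days: min(86, 60) = 60
Waiting-time penalty: 60 × $870 = $52,200
Total award: $3,840 + $3,840 + $52,200 = $59,880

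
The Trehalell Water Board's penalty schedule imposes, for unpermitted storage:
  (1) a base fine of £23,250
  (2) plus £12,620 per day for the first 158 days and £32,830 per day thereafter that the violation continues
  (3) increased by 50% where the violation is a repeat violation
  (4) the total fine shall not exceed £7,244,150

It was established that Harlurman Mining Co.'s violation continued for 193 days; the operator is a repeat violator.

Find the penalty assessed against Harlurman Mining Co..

First 158 days: 158 × £12,620 = £1,993,960
Remaining days: (193 − 158) × £32,830 = £1,149,050
Per-day component: £1,993,960 + £1,149,050 = £3,143,010
Base plus per-day: £23,250 + £3,143,010 = £3,166,260
Enhancement: 50% of £3,166,260 = £1,583,130
Enhanced fine: £3,166,260 + £1,583,130 = £4,749,390
Cap at £7,244,150: £4,749,390 is within the cap, no reduction.

£4,749,390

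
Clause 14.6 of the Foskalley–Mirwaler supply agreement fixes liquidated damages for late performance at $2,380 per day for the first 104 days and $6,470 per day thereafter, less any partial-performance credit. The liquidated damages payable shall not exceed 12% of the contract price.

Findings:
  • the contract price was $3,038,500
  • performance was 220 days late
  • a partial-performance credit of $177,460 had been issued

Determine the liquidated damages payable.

$364,620

First 104 days: 104 × $2,380 = $247,520
Remaining days: (220 − 104) × $6,470 = $750,520
Accrued per-day damages: $247,520 + $750,520 = $998,040
Less partial-performance credit: $998,040 − $177,460 = $820,580
Cap: 12% of $3,038,500 = $364,620
Cap at $364,620: $820,580 exceeds the cap → $364,620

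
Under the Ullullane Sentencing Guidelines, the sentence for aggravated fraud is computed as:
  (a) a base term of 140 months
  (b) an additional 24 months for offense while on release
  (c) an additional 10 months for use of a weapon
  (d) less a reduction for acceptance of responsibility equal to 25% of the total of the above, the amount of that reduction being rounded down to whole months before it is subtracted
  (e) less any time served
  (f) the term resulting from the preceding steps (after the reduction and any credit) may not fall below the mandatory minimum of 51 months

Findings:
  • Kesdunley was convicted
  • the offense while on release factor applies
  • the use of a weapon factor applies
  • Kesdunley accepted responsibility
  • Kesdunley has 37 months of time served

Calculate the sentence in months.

Offense while on release enhancement: +24 months
Use of a weapon enhancement: +10 months
Adjusted term: 140 months + 24 months + 10 months = 174 months
Acceptance of responsibility reduction: 25% of 174 months = 43 months (rounded down)
After reduction: 174 − 43 = 131 months
Less time served: 131 months − 37 months = 94 months
Minimum 51 months: 94 months meets the minimum, no increase.

94 months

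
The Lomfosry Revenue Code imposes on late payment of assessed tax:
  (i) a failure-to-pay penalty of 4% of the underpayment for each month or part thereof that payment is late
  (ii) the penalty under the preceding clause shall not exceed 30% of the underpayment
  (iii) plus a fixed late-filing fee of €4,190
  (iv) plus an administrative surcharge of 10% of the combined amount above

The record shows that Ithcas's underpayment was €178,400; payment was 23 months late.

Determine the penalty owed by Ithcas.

Accrued rate: 4% × 23 = 92%, capped at 30% → 30%
Failure-to-pay penalty: 30% of €178,400 = €53,520
Penalty before surcharge: €53,520 + €4,190 = €57,710
Administrative surcharge: 10% of €57,710 = €5,771
Total penalty: €57,710 + €5,771 = €63,481

€63,481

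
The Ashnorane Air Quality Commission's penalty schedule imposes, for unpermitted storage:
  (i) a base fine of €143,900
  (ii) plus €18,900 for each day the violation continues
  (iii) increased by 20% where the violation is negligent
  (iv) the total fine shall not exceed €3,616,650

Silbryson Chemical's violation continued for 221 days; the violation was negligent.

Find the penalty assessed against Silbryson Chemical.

Per-day component: 221 × €18,900 = €4,176,900
Base plus per-day: €143,900 + €4,176,900 = €4,320,800
Enhancement: 20% of €4,320,800 = €864,160
Enhanced fine: €4,320,800 + €864,160 = €5,184,960
Cap at €3,616,650: €5,184,960 exceeds the cap → €3,616,650

€3,616,650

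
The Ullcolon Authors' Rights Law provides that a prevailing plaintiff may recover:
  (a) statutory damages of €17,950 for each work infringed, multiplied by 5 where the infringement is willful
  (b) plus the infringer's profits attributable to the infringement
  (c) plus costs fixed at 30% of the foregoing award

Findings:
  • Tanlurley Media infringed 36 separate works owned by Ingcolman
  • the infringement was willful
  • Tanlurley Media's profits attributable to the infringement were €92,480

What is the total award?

Statutory damages: 36 × €17,950 = €646,200
Multiplied by 5: 5 × €646,200 = €3,231,000
Combined award: €3,231,000 + €92,480 = €3,323,480
Costs: 30% of €3,323,480 = €997,044
Award plus costs: €3,323,480 + €997,044 = €4,320,524

€4,320,524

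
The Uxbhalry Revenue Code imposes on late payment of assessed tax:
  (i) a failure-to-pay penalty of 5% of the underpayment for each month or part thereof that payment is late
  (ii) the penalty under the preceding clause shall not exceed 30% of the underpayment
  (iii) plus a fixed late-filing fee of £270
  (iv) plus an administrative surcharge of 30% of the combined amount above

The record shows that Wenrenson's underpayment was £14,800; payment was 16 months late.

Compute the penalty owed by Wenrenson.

Accrued rate: 5% × 16 = 80%, capped at 30% → 30%
Failure-to-pay penalty: 30% of £14,800 = £4,440
Penalty before surcharge: £4,440 + £270 = £4,710
Administrative surcharge: 30% of £4,710 = £1,413
Total penalty: £4,710 + £1,413 = £6,123

£6,123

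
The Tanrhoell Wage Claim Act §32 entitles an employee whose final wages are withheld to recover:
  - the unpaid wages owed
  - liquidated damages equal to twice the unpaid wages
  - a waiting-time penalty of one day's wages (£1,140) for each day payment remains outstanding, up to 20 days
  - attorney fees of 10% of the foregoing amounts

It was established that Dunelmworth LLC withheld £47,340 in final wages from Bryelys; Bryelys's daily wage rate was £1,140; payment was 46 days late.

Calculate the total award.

£181,302

Doubled: 2 × £47,340 = £94,680
Penalty days: min(46, 20) = 20
Waiting-time penalty: 20 × £1,140 = £22,800
Subtotal: £47,340 + £94,680 + £22,800 = £164,820
Attorney fees: 10% of £164,820 = £16,482
Total award: £164,820 + £16,482 = £181,302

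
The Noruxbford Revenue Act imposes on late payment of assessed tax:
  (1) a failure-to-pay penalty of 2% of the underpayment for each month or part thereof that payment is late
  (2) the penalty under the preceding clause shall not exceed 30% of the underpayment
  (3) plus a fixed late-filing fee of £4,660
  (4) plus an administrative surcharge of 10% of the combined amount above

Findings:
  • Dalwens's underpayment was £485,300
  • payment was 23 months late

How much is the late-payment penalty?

Accrued rate: 2% × 23 = 46%, capped at 30% → 30%
Failure-to-pay penalty: 30% of £485,300 = £145,590
Penalty before surcharge: £145,590 + £4,660 = £150,250
Administrative surcharge: 10% of £150,250 = £15,025
Total penalty: £150,250 + £15,025 = £165,275

£165,275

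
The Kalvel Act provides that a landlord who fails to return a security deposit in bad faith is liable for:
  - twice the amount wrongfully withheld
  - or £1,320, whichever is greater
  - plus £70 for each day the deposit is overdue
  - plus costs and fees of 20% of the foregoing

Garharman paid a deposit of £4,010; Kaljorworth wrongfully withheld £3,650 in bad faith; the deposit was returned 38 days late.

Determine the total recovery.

Recovery: £11,952

Doubled: 2 × £3,650 = £7,300
Minimum £1,320: £7,300 meets the minimum, no increase.
Late-return penalty: 38 × £70 = £2,660
Damages plus late penalty: £7,300 + £2,660 = £9,960
Costs and fees: 20% of £9,960 = £1,992
Total recovery: £9,960 + £1,992 = £11,952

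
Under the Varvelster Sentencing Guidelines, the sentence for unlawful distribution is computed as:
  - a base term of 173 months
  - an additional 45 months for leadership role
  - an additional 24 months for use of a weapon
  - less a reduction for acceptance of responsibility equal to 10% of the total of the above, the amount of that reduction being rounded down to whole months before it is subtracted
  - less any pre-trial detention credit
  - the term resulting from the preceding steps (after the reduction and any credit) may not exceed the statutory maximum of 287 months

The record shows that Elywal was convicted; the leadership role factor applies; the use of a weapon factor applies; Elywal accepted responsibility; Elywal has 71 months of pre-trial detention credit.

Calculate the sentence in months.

147 months

Leadership role enhancement: +45 months
Use of a weapon enhancement: +24 months
Adjusted term: 173 months + 45 months + 24 months = 242 months
Acceptance of responsibility reduction: 10% of 242 months = 24 months (rounded down)
After reduction: 242 − 24 = 218 months
Less pre-trial detention credit: 218 months − 71 months = 147 months
Cap at 287 months: 147 months is within the cap, no reduction.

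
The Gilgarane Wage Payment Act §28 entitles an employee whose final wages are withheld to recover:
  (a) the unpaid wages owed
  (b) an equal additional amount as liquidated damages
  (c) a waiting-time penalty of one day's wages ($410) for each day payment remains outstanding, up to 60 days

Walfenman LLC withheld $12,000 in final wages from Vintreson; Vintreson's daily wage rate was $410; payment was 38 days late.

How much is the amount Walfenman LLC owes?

Total award: $39,580

Liquidated damages (equal amount): $12,000
Penalty days: min(38, 60) = 38
Waiting-time penalty: 38 × $410 = $15,580
Total award: $12,000 + $12,000 + $15,580 = $39,580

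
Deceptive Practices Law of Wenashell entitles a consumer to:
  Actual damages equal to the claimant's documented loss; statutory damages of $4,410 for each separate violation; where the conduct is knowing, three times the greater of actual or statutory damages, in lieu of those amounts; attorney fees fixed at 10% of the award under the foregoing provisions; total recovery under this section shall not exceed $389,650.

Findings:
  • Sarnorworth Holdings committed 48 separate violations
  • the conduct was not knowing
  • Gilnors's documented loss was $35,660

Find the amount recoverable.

$272,074

Statutory damages: 48 × $4,410 = $211,680
Conduct not knowing: the in-lieu enhancement does not apply.
Actual plus statutory damages: $35,660 + $211,680 = $247,340
Attorney fees: 10% of $247,340 = $24,734
Total before cap: $247,340 + $24,734 = $272,074
Cap at $389,650: $272,074 is within the cap, no reduction.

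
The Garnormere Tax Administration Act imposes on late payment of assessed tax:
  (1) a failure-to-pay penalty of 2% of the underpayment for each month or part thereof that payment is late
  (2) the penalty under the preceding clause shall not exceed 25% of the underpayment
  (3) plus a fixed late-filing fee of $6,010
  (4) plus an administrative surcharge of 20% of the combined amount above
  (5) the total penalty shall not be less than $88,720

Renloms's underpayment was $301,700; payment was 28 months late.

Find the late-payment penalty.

Accrued rate: 2% × 28 = 56%, capped at 25% → 25%
Failure-to-pay penalty: 25% of $301,700 = $75,425
Penalty before surcharge: $75,425 + $6,010 = $81,435
Administrative surcharge: 20% of $81,435 = $16,287
Total penalty: $81,435 + $16,287 = $97,722
Minimum $88,720: $97,722 meets the minimum, no increase.

$97,722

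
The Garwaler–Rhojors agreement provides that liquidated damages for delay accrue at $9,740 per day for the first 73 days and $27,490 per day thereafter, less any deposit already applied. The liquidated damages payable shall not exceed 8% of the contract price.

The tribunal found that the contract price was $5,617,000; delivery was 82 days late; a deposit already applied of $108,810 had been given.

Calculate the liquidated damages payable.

First 73 days: 73 × $9,740 = $711,020
Remaining days: (82 − 73) × $27,490 = $247,410
Accrued per-day damages: $711,020 + $247,410 = $958,430
Less deposit already applied: $958,430 − $108,810 = $849,620
Cap: 8% of $5,617,000 = $449,360
Cap at $449,360: $849,620 exceeds the cap → $449,360

Liquidated damages: $449,360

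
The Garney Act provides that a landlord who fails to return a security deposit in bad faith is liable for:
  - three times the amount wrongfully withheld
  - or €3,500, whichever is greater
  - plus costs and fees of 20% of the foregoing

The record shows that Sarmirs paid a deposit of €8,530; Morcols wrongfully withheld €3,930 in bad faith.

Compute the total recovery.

€14,148

Trebled: 3 × €3,930 = €11,790
Minimum €3,500: €11,790 meets the minimum, no increase.
Costs and fees: 20% of €11,790 = €2,358
Total recovery: €11,790 + €2,358 = €14,148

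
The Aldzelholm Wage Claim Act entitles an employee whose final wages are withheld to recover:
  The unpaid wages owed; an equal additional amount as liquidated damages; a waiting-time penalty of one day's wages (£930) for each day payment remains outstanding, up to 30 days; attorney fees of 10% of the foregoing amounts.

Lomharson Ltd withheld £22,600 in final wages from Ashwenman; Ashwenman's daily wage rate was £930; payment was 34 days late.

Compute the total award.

Liquidated damages (equal amount): £22,600
Penalty days: min(34, 30) = 30
Waiting-time penalty: 30 × £930 = £27,900
Subtotal: £22,600 + £22,600 + £27,900 = £73,100
Attorney fees: 10% of £73,100 = £7,310
Total award: £73,100 + £7,310 = £80,410

£80,410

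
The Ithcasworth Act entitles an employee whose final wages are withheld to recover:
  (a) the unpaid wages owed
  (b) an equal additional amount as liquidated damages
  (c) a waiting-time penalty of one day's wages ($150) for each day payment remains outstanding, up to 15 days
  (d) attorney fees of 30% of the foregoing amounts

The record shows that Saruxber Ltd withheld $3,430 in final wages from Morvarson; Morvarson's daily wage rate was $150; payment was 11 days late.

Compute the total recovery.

$11,063

Liquidated damages (equal amount): $3,430
Penalty days: min(11, 15) = 11
Waiting-time penalty: 11 × $150 = $1,650
Subtotal: $3,430 + $3,430 + $1,650 = $8,510
Attorney fees: 30% of $8,510 = $2,553
Total award: $8,510 + $2,553 = $11,063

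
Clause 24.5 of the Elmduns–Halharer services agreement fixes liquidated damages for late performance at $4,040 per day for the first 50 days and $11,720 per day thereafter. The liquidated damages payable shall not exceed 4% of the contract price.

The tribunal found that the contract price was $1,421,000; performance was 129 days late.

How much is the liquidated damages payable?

First 50 days: 50 × $4,040 = $202,000
Remaining days: (129 − 50) × $11,720 = $925,880
Accrued per-day damages: $202,000 + $925,880 = $1,127,880
Cap: 4% of $1,421,000 = $56,840
Cap at $56,840: $1,127,880 exceeds the cap → $56,840

Liquidated damages: $56,840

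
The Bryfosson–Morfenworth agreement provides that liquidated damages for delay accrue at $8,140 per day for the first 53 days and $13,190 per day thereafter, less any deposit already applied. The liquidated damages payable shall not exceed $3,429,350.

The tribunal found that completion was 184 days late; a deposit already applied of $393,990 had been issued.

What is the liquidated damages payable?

$1,765,320

First 53 days: 53 × $8,140 = $431,420
Remaining days: (184 − 53) × $13,190 = $1,727,890
Accrued per-day damages: $431,420 + $1,727,890 = $2,159,310
Less deposit already applied: $2,159,310 − $393,990 = $1,765,320
Cap at $3,429,350: $1,765,320 is within the cap, no reduction.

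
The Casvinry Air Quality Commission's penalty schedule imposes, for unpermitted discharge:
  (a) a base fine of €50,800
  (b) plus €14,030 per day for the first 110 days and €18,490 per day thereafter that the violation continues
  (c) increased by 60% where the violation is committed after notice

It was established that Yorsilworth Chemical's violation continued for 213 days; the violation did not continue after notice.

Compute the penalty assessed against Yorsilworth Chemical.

First 110 days: 110 × €14,030 = €1,543,300
Remaining days: (213 − 110) × €18,490 = €1,904,470
Per-day component: €1,543,300 + €1,904,470 = €3,447,770
Base plus per-day: €50,800 + €3,447,770 = €3,498,570
The violation did not continue after notice: no 60% increase.

€3,498,570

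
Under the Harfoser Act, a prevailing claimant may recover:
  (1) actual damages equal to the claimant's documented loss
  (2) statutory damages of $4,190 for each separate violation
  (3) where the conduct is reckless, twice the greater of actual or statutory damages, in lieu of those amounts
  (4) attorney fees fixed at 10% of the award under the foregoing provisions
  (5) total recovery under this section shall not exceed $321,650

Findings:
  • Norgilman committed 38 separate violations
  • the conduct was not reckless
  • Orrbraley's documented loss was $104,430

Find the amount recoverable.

$290,015

Statutory damages: 38 × $4,190 = $159,220
Conduct not reckless: the in-lieu enhancement does not apply.
Actual plus statutory damages: $104,430 + $159,220 = $263,650
Attorney fees: 10% of $263,650 = $26,365
Total before cap: $263,650 + $26,365 = $290,015
Cap at $321,650: $290,015 is within the cap, no reduction.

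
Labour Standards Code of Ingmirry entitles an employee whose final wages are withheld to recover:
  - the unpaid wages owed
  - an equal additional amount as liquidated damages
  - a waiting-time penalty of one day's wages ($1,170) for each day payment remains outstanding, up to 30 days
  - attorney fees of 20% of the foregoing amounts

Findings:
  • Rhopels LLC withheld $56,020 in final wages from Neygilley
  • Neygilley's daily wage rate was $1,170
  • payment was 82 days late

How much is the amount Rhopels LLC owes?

$176,568

Liquidated damages (equal amount): $56,020
Penalty days: min(82, 30) = 30
Waiting-time penalty: 30 × $1,170 = $35,100
Subtotal: $56,020 + $56,020 + $35,100 = $147,140
Attorney fees: 20% of $147,140 = $29,428
Total award: $147,140 + $29,428 = $176,568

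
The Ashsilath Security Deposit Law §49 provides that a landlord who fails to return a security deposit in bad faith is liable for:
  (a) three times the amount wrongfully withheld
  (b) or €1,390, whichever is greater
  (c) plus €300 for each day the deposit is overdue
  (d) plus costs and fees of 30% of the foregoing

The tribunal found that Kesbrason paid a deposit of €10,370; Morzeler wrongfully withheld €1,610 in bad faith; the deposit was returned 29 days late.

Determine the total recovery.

€17,589

Trebled: 3 × €1,610 = €4,830
Minimum €1,390: €4,830 meets the minimum, no increase.
Late-return penalty: 29 × €300 = €8,700
Damages plus late penalty: €4,830 + €8,700 = €13,530
Costs and fees: 30% of €13,530 = €4,059
Total recovery: €13,530 + €4,059 = €17,589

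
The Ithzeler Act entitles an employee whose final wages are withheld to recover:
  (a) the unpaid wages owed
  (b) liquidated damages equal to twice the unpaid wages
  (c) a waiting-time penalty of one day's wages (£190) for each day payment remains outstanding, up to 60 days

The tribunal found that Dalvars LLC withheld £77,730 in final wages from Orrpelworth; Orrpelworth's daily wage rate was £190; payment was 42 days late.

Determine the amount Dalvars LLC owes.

£241,170

Doubled: 2 × £77,730 = £155,460
Penalty days: min(42, 60) = 42
Waiting-time penalty: 42 × £190 = £7,980
Total award: £77,730 + £155,460 + £7,980 = £241,170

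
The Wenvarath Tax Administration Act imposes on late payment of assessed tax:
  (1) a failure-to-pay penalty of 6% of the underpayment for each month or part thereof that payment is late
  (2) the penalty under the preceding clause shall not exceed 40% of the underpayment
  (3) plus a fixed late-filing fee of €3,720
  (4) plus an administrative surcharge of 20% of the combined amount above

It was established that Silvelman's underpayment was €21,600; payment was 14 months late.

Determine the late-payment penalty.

Accrued rate: 6% × 14 = 84%, capped at 40% → 40%
Failure-to-pay penalty: 40% of €21,600 = €8,640
Penalty before surcharge: €8,640 + €3,720 = €12,360
Administrative surcharge: 20% of €12,360 = €2,472
Total penalty: €12,360 + €2,472 = €14,832

€14,832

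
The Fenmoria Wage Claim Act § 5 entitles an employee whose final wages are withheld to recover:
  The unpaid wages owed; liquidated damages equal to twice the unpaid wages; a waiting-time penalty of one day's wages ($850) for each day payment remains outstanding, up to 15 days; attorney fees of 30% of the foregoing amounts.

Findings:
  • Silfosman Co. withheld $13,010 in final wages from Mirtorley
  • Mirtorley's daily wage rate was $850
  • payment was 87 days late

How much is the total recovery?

Total award: $67,314

Doubled: 2 × $13,010 = $26,020
Penalty days: min(87, 15) = 15
Waiting-time penalty: 15 × $850 = $12,750
Subtotal: $13,010 + $26,020 + $12,750 = $51,780
Attorney fees: 30% of $51,780 = $15,534
Total award: $51,780 + $15,534 = $67,314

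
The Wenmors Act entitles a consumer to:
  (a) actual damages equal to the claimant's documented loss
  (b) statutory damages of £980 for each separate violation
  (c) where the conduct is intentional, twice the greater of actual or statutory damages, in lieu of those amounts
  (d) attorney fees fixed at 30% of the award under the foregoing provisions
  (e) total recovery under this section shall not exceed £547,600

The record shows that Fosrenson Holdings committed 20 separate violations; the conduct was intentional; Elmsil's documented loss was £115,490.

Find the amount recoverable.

Statutory damages: 20 × £980 = £19,600
Greater of actual damages (£115,490) or statutory damages (£19,600): £115,490
Doubled: 2 × £115,490 = £230,980
Attorney fees: 30% of £230,980 = £69,294
Total before cap: £230,980 + £69,294 = £300,274
Cap at £547,600: £300,274 is within the cap, no reduction.

£300,274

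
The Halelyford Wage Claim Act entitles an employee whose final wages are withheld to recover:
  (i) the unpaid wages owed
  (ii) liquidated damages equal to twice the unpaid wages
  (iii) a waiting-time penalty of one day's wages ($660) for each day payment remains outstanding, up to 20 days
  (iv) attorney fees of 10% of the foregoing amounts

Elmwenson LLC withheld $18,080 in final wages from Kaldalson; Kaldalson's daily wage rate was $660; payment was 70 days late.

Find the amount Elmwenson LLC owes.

Doubled: 2 × $18,080 = $36,160
Penalty days: min(70, 20) = 20
Waiting-time penalty: 20 × $660 = $13,200
Subtotal: $18,080 + $36,160 + $13,200 = $67,440
Attorney fees: 10% of $67,440 = $6,744
Total award: $67,440 + $6,744 = $74,184

$74,184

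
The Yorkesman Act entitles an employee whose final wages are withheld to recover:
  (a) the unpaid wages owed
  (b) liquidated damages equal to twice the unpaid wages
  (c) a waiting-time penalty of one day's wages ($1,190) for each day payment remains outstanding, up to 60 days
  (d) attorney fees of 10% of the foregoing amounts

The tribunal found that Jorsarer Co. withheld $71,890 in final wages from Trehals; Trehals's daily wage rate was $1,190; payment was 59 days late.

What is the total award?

Doubled: 2 × $71,890 = $143,780
Penalty days: min(59, 60) = 59
Waiting-time penalty: 59 × $1,190 = $70,210
Subtotal: $71,890 + $143,780 + $70,210 = $285,880
Attorney fees: 10% of $285,880 = $28,588
Total award: $285,880 + $28,588 = $314,468

$314,468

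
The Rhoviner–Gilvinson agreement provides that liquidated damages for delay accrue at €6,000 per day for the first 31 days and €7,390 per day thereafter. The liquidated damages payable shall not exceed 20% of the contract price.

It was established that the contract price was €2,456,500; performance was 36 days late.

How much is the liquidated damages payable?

€222,950

First 31 days: 31 × €6,000 = €186,000
Remaining days: (36 − 31) × €7,390 = €36,950
Accrued per-day damages: €186,000 + €36,950 = €222,950
Cap: 20% of €2,456,500 = €491,300
Cap at €491,300: €222,950 is within the cap, no reduction.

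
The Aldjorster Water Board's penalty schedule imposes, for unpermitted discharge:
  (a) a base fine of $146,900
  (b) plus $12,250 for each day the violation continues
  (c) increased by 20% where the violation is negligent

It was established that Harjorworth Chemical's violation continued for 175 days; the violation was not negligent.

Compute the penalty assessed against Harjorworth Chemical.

$2,290,650

Per-day component: 175 × $12,250 = $2,143,750
Base plus per-day: $146,900 + $2,143,750 = $2,290,650
The violation was not negligent: no 20% increase.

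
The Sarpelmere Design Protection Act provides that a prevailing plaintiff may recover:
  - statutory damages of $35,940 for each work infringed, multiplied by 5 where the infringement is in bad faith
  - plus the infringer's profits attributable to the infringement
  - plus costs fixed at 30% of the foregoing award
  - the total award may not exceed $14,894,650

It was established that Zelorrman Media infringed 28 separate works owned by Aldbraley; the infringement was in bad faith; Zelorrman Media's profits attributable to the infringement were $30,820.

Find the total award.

Statutory damages: 28 × $35,940 = $1,006,320
Multiplied by 5: 5 × $1,006,320 = $5,031,600
Combined award: $5,031,600 + $30,820 = $5,062,420
Costs: 30% of $5,062,420 = $1,518,726
Award plus costs: $5,062,420 + $1,518,726 = $6,581,146
Cap at $14,894,650: $6,581,146 is within the cap, no reduction.

$6,581,146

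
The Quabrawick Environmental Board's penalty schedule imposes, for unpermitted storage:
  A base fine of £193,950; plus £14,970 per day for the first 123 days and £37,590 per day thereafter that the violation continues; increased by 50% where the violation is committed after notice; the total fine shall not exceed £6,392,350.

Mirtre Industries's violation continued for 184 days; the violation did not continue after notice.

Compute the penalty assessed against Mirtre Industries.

First 123 days: 123 × £14,970 = £1,841,310
Remaining days: (184 − 123) × £37,590 = £2,292,990
Per-day component: £1,841,310 + £2,292,990 = £4,134,300
Base plus per-day: £193,950 + £4,134,300 = £4,328,250
The violation did not continue after notice: no 50% increase.
Cap at £6,392,350: £4,328,250 is within the cap, no reduction.

£4,328,250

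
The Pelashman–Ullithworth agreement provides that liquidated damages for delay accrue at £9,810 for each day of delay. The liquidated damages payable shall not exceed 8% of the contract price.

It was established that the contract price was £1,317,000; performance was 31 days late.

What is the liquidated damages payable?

£105,360

Per-day damages: 31 × £9,810 = £304,110
Cap: 8% of £1,317,000 = £105,360
Cap at £105,360: £304,110 exceeds the cap → £105,360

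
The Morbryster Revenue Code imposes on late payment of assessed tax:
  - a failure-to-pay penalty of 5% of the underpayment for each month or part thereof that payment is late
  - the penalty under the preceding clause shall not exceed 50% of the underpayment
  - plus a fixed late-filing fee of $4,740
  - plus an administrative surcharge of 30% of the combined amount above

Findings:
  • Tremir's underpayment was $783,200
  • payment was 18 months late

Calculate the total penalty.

Accrued rate: 5% × 18 = 90%, capped at 50% → 50%
Failure-to-pay penalty: 50% of $783,200 = $391,600
Penalty before surcharge: $391,600 + $4,740 = $396,340
Administrative surcharge: 30% of $396,340 = $118,902
Total penalty: $396,340 + $118,902 = $515,242

$515,242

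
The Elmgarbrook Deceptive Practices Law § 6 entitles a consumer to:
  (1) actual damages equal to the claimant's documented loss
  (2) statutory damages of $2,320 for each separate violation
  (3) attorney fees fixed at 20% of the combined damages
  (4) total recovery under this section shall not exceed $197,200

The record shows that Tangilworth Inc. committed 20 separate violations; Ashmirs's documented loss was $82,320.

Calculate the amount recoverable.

Statutory damages: 20 × $2,320 = $46,400
Combined damages: $82,320 + $46,400 = $128,720
Attorney fees: 20% of $128,720 = $25,744
Total before cap: $128,720 + $25,744 = $154,464
Cap at $197,200: $154,464 is within the cap, no reduction.

$154,464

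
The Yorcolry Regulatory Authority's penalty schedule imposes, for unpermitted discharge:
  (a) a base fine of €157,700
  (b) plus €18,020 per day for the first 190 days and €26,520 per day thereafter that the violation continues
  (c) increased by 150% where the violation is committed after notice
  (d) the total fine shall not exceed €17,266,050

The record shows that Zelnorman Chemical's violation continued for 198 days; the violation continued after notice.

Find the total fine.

First 190 days: 190 × €18,020 = €3,423,800
Remaining days: (198 − 190) × €26,520 = €212,160
Per-day component: €3,423,800 + €212,160 = €3,635,960
Base plus per-day: €157,700 + €3,635,960 = €3,793,660
Enhancement: 150% of €3,793,660 = €5,690,490
Enhanced fine: €3,793,660 + €5,690,490 = €9,484,150
Cap at €17,266,050: €9,484,150 is within the cap, no reduction.

€9,484,150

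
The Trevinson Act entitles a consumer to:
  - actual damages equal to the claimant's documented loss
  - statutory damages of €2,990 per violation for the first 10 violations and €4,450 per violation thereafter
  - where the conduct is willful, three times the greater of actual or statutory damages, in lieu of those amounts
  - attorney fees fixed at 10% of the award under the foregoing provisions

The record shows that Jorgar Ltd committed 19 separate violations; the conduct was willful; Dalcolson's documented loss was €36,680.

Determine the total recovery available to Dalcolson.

Total recovery: €230,835

First 10 violations: 10 × €2,990 = €29,900
Remaining violations: (19 − 10) × €4,450 = €40,050
Statutory damages: €29,900 + €40,050 = €69,950
Greater of actual damages (€36,680) or statutory damages (€69,950): €69,950
Trebled: 3 × €69,950 = €209,850
Attorney fees: 10% of €209,850 = €20,985
Total recovery: €209,850 + €20,985 = €230,835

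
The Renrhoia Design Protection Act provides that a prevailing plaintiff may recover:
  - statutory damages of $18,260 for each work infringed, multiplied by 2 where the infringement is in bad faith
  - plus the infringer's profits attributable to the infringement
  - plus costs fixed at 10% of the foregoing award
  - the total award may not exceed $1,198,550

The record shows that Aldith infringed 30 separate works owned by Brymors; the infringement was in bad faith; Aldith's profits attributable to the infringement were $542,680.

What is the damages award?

Statutory damages: 30 × $18,260 = $547,800
Doubled: 2 × $547,800 = $1,095,600
Combined award: $1,095,600 + $542,680 = $1,638,280
Costs: 10% of $1,638,280 = $163,828
Award plus costs: $1,638,280 + $163,828 = $1,802,108
Cap at $1,198,550: $1,802,108 exceeds the cap → $1,198,550

$1,198,550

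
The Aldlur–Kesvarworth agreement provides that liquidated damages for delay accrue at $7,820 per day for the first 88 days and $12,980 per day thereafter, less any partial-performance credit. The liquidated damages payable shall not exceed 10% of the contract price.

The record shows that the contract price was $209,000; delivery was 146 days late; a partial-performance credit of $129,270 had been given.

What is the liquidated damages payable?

First 88 days: 88 × $7,820 = $688,160
Remaining days: (146 − 88) × $12,980 = $752,840
Accrued per-day damages: $688,160 + $752,840 = $1,441,000
Less partial-performance credit: $1,441,000 − $129,270 = $1,311,730
Cap: 10% of $209,000 = $20,900
Cap at $20,900: $1,311,730 exceeds the cap → $20,900

$20,900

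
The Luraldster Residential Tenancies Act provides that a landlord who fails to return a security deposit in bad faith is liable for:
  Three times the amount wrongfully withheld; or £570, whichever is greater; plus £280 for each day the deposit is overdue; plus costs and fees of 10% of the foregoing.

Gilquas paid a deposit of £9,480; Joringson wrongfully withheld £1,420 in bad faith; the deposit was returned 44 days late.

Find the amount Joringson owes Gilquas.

Trebled: 3 × £1,420 = £4,260
Minimum £570: £4,260 meets the minimum, no increase.
Late-return penalty: 44 × £280 = £12,320
Damages plus late penalty: £4,260 + £12,320 = £16,580
Costs and fees: 10% of £16,580 = £1,658
Total recovery: £16,580 + £1,658 = £18,238

£18,238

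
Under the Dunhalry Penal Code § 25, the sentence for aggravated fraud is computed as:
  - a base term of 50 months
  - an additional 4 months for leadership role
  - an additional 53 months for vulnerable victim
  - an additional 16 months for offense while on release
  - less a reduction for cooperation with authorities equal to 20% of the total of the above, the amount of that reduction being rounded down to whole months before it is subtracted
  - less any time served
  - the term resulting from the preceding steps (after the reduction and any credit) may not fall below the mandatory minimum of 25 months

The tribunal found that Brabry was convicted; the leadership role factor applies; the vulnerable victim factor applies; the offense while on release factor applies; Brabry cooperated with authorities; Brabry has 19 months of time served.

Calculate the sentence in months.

Leadership role enhancement: +4 months
Vulnerable victim enhancement: +53 months
Offense while on release enhancement: +16 months
Adjusted term: 50 months + 4 months + 53 months + 16 months = 123 months
Cooperation with authorities reduction: 20% of 123 months = 24 months (rounded down)
After reduction: 123 − 24 = 99 months
Less time served: 99 months − 19 months = 80 months
Minimum 25 months: 80 months meets the minimum, no increase.

80 months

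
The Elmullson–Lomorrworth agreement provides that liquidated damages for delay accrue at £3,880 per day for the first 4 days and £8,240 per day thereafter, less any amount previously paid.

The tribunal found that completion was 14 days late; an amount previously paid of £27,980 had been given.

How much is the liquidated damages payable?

First 4 days: 4 × £3,880 = £15,520
Remaining days: (14 − 4) × £8,240 = £82,400
Accrued per-day damages: £15,520 + £82,400 = £97,920
Less amount previously paid: £97,920 − £27,980 = £69,940

Liquidated damages: £69,940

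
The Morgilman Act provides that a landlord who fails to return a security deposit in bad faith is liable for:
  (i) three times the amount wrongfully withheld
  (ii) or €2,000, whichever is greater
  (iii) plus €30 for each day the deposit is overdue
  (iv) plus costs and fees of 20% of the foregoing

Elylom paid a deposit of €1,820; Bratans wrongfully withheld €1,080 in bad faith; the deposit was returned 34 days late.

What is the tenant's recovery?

Trebled: 3 × €1,080 = €3,240
Minimum €2,000: €3,240 meets the minimum, no increase.
Late-return penalty: 34 × €30 = €1,020
Damages plus late penalty: €3,240 + €1,020 = €4,260
Costs and fees: 20% of €4,260 = €852
Total recovery: €4,260 + €852 = €5,112

€5,112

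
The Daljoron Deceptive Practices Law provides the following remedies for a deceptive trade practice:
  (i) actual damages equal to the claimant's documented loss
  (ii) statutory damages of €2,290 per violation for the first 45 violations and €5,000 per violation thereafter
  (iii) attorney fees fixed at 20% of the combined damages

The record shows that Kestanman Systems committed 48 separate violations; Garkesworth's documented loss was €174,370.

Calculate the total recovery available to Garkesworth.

First 45 violations: 45 × €2,290 = €103,050
Remaining violations: (48 − 45) × €5,000 = €15,000
Statutory damages: €103,050 + €15,000 = €118,050
Combined damages: €174,370 + €118,050 = €292,420
Attorney fees: 20% of €292,420 = €58,484
Total recovery: €292,420 + €58,484 = €350,904

€350,904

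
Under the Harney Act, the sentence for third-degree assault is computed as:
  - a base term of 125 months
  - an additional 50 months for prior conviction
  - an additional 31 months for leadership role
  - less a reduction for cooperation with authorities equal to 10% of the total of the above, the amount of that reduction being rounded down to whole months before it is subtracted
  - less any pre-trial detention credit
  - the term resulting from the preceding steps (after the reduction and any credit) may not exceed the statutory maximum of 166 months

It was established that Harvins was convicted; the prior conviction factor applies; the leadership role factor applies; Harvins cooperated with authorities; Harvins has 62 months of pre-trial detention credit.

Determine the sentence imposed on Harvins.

Prior conviction enhancement: +50 months
Leadership role enhancement: +31 months
Adjusted term: 125 months + 50 months + 31 months = 206 months
Cooperation with authorities reduction: 10% of 206 months = 20 months (rounded down)
After reduction: 206 − 20 = 186 months
Less pre-trial detention credit: 186 months − 62 months = 124 months
Cap at 166 months: 124 months is within the cap, no reduction.

124 months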